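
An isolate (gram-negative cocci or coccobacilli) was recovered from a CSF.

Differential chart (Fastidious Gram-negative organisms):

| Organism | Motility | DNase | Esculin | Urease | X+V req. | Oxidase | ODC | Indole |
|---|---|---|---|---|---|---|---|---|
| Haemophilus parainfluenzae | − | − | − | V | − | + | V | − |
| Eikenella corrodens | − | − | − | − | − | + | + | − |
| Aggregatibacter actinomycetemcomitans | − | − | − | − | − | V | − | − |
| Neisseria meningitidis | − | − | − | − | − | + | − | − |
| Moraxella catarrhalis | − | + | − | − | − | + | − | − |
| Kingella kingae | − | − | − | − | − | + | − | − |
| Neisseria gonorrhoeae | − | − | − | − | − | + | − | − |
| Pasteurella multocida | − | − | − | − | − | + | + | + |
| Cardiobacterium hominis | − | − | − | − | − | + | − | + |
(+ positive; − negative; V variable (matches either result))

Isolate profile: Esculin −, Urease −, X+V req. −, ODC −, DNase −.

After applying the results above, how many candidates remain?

DNase −: excludes Moraxella catarrhalis — 8 left.
Esculin −: all 8 remaining candidates are consistent.
X+V req. −: all 8 remaining candidates are consistent.
Urease −: all 8 remaining candidates are consistent.
ODC −: excludes Eikenella corrodens, Pasteurella multocida — 6 left.
Still consistent: Aggregatibacter actinomycetemcomitans, Cardiobacterium hominis, Haemophilus parainfluenzae, Kingella kingae, Neisseria gonorrhoeae, Neisseria meningitidis.

6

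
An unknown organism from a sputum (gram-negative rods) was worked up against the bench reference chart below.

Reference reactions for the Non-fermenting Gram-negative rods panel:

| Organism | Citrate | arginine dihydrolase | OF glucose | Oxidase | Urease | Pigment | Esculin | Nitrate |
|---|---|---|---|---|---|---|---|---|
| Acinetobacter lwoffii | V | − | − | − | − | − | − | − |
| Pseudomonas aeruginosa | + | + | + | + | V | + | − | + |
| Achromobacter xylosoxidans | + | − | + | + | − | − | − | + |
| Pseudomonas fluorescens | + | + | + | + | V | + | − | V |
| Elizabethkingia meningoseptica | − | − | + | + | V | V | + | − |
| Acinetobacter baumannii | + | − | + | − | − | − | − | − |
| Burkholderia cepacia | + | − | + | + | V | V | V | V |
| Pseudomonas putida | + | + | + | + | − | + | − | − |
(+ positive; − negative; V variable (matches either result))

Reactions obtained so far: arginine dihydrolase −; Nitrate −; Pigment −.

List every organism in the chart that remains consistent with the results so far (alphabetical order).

Acinetobacter baumannii, Acinetobacter lwoffii, Burkholderia cepacia, Elizabethkingia meningoseptica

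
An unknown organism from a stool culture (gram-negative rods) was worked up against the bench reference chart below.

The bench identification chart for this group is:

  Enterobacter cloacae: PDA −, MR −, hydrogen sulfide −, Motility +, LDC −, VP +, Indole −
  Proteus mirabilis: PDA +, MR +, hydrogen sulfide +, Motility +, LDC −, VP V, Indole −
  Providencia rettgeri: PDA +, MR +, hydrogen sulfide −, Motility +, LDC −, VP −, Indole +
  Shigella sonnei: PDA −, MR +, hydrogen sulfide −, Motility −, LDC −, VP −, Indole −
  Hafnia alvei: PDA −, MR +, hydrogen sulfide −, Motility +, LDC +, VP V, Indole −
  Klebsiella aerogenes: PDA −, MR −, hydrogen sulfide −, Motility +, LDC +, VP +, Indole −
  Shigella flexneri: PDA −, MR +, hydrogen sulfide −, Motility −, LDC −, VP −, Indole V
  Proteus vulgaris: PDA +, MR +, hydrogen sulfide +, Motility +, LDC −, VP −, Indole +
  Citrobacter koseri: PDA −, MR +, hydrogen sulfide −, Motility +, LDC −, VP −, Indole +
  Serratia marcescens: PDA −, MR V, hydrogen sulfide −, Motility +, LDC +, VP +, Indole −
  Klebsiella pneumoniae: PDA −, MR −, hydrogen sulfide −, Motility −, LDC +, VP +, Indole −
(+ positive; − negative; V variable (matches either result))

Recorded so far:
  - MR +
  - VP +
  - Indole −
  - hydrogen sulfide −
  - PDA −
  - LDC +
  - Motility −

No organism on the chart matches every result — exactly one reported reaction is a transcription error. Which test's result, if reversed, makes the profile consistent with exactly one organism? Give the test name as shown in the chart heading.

As reported, no row in the chart matches all 7 reactions.
Reversing PDA → still no organism matches.
Reversing Motility → 2 organisms match (not unique).
Reversing VP → still no organism matches.
Reversing Indole → still no organism matches.
Reversing LDC → still no organism matches.
Reversing hydrogen sulfide → still no organism matches.
Reversing MR (to −) → unique match: Klebsiella pneumoniae.

MR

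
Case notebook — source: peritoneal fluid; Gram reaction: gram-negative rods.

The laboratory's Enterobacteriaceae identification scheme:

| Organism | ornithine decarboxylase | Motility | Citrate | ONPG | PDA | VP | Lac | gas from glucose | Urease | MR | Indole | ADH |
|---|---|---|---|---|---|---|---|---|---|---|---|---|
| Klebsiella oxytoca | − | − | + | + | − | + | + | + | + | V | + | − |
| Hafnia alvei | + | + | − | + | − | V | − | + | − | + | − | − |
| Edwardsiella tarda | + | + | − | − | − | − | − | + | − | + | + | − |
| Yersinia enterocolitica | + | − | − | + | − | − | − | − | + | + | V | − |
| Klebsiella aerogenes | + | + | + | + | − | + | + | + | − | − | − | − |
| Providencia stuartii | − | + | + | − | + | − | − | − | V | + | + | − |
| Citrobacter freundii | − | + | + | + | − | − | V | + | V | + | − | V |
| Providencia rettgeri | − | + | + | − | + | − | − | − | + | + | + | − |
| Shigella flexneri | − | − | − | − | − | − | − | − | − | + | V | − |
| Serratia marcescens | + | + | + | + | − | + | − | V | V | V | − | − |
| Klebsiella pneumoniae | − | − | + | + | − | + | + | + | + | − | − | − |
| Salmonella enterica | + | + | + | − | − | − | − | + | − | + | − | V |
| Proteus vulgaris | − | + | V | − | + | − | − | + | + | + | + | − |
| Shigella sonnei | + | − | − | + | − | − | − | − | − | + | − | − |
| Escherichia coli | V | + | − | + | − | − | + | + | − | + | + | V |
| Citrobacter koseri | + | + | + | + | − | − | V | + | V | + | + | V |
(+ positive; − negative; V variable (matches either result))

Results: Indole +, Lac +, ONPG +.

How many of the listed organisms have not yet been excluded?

3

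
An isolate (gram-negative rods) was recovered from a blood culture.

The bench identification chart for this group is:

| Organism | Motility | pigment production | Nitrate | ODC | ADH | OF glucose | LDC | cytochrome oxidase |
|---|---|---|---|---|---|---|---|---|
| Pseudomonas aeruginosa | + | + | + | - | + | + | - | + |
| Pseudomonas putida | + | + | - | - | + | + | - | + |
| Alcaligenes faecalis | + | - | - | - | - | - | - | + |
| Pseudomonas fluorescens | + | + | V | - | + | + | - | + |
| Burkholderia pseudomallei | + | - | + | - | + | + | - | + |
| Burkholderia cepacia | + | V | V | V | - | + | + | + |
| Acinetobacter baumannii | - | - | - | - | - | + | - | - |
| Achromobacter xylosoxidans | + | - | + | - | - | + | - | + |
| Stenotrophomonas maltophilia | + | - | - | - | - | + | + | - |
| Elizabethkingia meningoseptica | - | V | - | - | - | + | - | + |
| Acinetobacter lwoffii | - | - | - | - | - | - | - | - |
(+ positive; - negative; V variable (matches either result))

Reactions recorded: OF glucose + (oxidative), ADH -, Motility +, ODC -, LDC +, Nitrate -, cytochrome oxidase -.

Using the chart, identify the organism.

Stenotrophomonas maltophilia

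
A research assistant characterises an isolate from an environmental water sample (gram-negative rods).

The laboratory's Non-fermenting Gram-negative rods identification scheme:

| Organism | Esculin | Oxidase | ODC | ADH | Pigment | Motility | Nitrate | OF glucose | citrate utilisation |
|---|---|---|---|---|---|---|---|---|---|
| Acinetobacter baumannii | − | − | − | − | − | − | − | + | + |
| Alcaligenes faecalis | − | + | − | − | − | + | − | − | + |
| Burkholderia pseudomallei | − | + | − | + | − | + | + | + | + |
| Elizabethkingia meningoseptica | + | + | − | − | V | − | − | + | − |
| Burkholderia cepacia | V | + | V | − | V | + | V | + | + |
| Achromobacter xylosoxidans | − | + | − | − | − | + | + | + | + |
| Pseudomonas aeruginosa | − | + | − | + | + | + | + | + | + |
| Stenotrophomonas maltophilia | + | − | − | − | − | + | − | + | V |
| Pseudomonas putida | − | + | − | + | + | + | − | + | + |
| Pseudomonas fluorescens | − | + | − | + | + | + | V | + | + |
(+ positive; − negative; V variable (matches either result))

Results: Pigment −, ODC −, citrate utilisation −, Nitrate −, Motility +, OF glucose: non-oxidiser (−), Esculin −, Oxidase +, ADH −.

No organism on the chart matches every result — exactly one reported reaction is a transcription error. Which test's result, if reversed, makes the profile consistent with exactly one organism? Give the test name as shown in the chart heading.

citrate utilisation

As reported, no row in the chart matches all 9 reactions.
Reversing ODC → still no organism matches.
Reversing OF glucose → still no organism matches.
Reversing Oxidase → still no organism matches.
Reversing Nitrate → still no organism matches.
Reversing ADH → still no organism matches.
Reversing Motility → still no organism matches.
Reversing Esculin → still no organism matches.
Reversing citrate utilisation (to +) → unique match: Alcaligenes faecalis.
Reversing Pigment → still no organism matches.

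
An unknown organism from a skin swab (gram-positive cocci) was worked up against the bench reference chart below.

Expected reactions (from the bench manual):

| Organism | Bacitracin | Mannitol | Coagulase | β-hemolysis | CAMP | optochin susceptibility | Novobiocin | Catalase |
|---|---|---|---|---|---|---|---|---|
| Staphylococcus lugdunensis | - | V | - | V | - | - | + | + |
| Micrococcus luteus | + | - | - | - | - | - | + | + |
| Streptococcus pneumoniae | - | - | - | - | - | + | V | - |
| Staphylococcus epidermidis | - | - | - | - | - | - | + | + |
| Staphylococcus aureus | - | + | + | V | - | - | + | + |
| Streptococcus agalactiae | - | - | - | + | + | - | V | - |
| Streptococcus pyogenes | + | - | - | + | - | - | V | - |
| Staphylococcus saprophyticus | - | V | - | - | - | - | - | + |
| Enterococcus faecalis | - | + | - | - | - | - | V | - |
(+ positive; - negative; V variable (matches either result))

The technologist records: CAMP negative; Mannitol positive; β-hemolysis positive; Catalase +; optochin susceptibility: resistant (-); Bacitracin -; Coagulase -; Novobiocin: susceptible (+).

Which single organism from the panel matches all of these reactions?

Staphylococcus lugdunensis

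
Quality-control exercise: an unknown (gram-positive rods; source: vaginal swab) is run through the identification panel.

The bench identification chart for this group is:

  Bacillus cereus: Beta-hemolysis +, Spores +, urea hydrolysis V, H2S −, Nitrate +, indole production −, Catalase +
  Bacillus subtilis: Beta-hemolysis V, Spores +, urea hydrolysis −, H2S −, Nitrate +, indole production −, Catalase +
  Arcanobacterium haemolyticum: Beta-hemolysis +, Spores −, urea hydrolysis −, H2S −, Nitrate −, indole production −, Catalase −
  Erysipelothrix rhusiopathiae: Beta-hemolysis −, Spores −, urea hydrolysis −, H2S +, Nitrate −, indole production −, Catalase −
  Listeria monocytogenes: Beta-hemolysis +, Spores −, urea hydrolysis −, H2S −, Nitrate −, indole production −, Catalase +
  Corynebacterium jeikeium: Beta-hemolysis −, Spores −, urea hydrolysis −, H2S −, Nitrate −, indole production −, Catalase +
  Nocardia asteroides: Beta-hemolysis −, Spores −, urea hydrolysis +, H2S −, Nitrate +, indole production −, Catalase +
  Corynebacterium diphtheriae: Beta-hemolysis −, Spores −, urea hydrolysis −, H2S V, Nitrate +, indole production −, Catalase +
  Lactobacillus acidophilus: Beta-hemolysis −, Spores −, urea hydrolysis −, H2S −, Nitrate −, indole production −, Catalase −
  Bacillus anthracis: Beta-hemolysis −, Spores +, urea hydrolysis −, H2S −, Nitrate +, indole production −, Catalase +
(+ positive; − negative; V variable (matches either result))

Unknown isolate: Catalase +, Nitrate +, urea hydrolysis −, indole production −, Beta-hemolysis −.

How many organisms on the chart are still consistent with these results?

3

Catalase +: excludes Arcanobacterium haemolyticum, Erysipelothrix rhusiopathiae, Lactobacillus acidophilus — 7 left.
Nitrate +: excludes Listeria monocytogenes, Corynebacterium jeikeium — 5 left.
urea hydrolysis −: excludes Nocardia asteroides — 4 left.
indole production −: all 4 remaining candidates are consistent.
Beta-hemolysis −: excludes Bacillus cereus — 3 left.
Still consistent: Bacillus anthracis, Bacillus subtilis, Corynebacterium diphtheriae.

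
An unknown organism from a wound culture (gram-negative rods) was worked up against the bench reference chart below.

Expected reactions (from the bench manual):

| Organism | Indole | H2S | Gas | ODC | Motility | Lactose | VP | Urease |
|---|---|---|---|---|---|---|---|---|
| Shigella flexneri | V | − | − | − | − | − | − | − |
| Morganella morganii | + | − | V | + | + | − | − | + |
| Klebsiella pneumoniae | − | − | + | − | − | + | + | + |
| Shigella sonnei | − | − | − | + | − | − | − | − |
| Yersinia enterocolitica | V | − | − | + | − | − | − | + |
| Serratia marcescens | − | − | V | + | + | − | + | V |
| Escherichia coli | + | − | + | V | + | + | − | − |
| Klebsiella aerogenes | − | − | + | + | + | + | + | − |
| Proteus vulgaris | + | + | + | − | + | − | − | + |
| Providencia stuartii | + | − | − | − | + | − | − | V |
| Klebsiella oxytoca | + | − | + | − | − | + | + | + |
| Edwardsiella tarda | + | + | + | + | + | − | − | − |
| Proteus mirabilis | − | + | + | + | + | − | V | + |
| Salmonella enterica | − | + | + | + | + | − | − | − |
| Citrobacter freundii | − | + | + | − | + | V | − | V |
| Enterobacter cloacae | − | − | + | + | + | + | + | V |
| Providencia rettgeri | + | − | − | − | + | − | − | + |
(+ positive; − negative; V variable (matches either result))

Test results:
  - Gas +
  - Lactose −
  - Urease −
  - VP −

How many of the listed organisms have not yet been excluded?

3

Urease −: excludes 7 organisms — 10 left.
Lactose −: excludes Escherichia coli, Klebsiella aerogenes, Enterobacter cloacae — 7 left.
Gas +: excludes Shigella flexneri, Shigella sonnei, Providencia stuartii — 4 left.
VP −: excludes Serratia marcescens — 3 left.
Still consistent: Citrobacter freundii, Edwardsiella tarda, Salmonella enterica.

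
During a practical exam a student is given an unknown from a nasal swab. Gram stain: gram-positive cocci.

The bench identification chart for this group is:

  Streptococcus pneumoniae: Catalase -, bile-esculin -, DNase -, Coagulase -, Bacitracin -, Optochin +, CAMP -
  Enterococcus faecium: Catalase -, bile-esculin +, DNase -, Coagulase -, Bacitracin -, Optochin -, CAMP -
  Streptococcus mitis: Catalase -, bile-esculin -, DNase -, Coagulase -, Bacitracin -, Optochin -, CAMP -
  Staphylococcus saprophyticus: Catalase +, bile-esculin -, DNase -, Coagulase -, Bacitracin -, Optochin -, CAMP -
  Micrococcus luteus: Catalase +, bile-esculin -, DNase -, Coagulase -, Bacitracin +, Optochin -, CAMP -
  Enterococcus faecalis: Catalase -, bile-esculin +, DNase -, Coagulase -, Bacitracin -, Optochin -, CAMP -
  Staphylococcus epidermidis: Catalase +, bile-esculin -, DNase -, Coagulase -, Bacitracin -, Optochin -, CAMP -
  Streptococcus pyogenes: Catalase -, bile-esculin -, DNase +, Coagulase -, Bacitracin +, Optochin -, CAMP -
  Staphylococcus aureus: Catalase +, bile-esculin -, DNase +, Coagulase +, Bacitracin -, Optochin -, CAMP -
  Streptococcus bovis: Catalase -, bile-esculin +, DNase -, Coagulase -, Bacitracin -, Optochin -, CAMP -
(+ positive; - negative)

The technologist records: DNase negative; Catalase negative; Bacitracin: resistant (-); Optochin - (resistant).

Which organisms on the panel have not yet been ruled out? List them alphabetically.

Bacitracin -: excludes Micrococcus luteus, Streptococcus pyogenes — 8 left.
DNase -: excludes Staphylococcus aureus — 7 left.
Optochin -: excludes Streptococcus pneumoniae — 6 left.
Catalase -: excludes Staphylococcus saprophyticus, Staphylococcus epidermidis — 4 left.

Enterococcus faecalis, Enterococcus faecium, Streptococcus bovis, Streptococcus mitis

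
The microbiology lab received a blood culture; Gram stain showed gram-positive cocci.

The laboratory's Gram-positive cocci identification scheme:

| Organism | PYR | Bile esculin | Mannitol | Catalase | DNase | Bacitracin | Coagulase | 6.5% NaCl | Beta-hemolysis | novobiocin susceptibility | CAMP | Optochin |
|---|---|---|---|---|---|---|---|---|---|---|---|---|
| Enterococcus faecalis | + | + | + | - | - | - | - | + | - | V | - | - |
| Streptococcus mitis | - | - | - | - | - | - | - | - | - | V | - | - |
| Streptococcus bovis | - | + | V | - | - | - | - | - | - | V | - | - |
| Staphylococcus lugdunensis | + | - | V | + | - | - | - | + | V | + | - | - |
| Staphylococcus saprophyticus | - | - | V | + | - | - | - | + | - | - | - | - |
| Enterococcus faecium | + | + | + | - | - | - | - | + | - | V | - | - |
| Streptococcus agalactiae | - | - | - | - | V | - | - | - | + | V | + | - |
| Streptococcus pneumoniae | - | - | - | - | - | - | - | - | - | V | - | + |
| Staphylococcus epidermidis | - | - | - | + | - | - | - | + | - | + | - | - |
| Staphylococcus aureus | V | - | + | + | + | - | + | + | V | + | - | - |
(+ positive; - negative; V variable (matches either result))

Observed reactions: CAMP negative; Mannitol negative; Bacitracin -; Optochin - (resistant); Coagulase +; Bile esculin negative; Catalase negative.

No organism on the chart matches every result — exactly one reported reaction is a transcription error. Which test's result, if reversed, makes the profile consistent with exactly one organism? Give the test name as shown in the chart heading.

Coagulase

As reported, no row in the chart matches all 7 reactions.
Reversing Bile esculin → still no organism matches.
Reversing Coagulase (to -) → unique match: Streptococcus mitis.
Reversing Bacitracin → still no organism matches.
Reversing Mannitol → still no organism matches.
Reversing CAMP → still no organism matches.
Reversing Optochin → still no organism matches.
Reversing Catalase → still no organism matches.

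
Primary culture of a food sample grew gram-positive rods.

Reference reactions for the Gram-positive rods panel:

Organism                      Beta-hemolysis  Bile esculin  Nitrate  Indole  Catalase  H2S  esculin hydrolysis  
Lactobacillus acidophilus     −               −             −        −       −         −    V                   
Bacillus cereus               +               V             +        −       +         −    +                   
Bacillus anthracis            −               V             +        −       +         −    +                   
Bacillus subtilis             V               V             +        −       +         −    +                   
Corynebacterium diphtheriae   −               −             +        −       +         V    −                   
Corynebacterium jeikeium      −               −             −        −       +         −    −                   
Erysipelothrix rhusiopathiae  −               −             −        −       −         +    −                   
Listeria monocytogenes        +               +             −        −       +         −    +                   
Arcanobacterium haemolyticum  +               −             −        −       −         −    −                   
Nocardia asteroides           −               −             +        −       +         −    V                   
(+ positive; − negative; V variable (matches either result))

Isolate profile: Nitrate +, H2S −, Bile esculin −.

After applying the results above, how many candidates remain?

5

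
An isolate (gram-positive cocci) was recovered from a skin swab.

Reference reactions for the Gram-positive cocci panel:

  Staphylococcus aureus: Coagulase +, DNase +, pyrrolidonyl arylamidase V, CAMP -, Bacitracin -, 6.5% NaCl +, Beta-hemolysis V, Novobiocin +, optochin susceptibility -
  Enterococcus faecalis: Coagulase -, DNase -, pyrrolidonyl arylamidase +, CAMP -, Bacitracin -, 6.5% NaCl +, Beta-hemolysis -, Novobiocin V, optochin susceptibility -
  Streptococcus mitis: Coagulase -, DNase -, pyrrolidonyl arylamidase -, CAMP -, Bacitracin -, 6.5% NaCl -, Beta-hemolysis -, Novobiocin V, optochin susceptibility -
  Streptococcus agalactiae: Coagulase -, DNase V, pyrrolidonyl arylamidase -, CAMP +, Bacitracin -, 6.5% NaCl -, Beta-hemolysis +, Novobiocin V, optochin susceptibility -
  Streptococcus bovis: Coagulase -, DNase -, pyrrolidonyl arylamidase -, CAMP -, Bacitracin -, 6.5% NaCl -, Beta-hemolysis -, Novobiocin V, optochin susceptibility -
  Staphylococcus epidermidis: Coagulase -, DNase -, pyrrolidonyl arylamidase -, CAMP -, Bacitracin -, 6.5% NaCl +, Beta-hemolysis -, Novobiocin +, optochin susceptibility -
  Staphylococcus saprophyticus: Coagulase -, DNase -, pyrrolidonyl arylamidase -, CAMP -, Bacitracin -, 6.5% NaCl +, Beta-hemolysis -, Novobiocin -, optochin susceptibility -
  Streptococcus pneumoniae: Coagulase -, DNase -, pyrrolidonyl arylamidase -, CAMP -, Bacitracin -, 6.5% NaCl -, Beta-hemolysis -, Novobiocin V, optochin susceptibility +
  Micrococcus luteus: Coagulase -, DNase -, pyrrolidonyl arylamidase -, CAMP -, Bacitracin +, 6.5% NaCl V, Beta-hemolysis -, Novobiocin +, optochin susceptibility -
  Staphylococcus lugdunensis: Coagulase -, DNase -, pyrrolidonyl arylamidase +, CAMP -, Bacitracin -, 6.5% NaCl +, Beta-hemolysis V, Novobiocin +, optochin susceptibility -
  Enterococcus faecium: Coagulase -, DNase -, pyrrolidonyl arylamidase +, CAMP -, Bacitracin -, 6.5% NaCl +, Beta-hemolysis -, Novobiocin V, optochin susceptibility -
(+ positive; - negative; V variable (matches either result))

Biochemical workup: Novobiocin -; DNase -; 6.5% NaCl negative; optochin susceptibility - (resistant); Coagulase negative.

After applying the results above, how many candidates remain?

3

Coagulase -: excludes Staphylococcus aureus — 10 left.
optochin susceptibility -: excludes Streptococcus pneumoniae — 9 left.
DNase -: all 9 remaining candidates are consistent.
Novobiocin -: excludes Staphylococcus epidermidis, Micrococcus luteus, Staphylococcus lugdunensis — 6 left.
6.5% NaCl -: excludes Enterococcus faecalis, Staphylococcus saprophyticus, Enterococcus faecium — 3 left.
Still consistent: Streptococcus agalactiae, Streptococcus bovis, Streptococcus mitis.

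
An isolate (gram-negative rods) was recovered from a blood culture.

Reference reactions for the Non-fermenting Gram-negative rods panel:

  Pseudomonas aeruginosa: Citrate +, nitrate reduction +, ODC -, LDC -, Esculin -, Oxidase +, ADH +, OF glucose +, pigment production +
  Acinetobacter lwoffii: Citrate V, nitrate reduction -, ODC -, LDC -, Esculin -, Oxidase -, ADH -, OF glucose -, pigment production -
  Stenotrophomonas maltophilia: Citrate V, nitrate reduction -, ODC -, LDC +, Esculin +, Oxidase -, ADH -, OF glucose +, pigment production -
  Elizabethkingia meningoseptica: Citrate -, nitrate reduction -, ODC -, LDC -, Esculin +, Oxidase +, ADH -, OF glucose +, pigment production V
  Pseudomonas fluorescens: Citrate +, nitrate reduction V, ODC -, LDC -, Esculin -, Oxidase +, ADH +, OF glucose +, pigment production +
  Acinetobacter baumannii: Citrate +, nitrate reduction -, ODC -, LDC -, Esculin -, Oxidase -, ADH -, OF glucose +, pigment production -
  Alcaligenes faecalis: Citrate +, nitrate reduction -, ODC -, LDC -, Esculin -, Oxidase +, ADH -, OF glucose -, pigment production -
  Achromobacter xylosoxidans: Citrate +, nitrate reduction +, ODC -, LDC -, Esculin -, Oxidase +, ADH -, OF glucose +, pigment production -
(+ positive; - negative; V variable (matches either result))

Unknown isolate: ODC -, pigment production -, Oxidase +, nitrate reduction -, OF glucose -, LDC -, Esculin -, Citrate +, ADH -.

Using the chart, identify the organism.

Citrate +: excludes Elizabethkingia meningoseptica — 7 left.
ODC -: all 7 remaining candidates are consistent.
ADH -: excludes Pseudomonas aeruginosa, Pseudomonas fluorescens — 5 left.
Esculin -: excludes Stenotrophomonas maltophilia — 4 left.
Oxidase +: excludes Acinetobacter lwoffii, Acinetobacter baumannii — 2 left.
LDC -: all 2 remaining candidates are consistent.
pigment production -: all 2 remaining candidates are consistent.
OF glucose -: excludes Achromobacter xylosoxidans — 1 left.
nitrate reduction -: the one remaining candidate is consistent.

Alcaligenes faecalis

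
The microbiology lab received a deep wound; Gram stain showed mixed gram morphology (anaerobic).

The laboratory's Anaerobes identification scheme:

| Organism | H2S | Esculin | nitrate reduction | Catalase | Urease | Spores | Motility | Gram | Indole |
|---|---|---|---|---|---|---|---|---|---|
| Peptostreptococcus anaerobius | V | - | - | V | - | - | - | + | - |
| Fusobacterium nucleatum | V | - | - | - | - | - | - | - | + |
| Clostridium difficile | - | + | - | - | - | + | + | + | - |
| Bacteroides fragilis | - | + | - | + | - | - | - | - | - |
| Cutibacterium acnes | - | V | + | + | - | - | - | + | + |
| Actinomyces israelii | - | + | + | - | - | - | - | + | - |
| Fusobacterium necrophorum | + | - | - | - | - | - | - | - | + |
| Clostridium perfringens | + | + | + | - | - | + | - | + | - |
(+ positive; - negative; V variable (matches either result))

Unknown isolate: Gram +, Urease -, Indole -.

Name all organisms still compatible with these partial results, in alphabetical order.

Actinomyces israelii, Clostridium difficile, Clostridium perfringens, Peptostreptococcus anaerobius

Indole -: excludes Fusobacterium nucleatum, Cutibacterium acnes, Fusobacterium necrophorum — 5 left.
Gram +: excludes Bacteroides fragilis — 4 left.
Urease -: all 4 remaining candidates are consistent.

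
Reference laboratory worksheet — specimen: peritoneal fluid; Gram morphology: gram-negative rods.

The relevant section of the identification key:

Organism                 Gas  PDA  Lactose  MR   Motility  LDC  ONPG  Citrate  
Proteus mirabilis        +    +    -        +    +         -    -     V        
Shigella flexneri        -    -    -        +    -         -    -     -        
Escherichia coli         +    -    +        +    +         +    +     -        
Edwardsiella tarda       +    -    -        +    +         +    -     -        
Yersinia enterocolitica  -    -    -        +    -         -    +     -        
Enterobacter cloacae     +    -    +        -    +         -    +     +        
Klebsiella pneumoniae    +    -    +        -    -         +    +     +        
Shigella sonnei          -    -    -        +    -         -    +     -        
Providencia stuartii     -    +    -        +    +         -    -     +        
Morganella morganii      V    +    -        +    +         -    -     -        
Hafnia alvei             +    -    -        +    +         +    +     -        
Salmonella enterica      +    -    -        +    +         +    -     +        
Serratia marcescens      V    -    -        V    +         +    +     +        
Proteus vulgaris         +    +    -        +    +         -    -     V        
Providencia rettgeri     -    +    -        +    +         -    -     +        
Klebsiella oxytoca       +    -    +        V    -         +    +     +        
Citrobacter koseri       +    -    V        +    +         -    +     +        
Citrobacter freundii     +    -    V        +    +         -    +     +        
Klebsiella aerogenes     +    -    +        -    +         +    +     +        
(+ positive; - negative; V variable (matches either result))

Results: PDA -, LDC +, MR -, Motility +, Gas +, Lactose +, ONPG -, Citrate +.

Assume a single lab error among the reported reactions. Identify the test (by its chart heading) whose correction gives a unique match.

ONPG

As reported, no row in the chart matches all 8 reactions.
Reversing PDA → still no organism matches.
Reversing Motility → still no organism matches.
Reversing Citrate → still no organism matches.
Reversing MR → still no organism matches.
Reversing Lactose → still no organism matches.
Reversing ONPG (to +) → unique match: Klebsiella aerogenes.
Reversing Gas → still no organism matches.
Reversing LDC → still no organism matches.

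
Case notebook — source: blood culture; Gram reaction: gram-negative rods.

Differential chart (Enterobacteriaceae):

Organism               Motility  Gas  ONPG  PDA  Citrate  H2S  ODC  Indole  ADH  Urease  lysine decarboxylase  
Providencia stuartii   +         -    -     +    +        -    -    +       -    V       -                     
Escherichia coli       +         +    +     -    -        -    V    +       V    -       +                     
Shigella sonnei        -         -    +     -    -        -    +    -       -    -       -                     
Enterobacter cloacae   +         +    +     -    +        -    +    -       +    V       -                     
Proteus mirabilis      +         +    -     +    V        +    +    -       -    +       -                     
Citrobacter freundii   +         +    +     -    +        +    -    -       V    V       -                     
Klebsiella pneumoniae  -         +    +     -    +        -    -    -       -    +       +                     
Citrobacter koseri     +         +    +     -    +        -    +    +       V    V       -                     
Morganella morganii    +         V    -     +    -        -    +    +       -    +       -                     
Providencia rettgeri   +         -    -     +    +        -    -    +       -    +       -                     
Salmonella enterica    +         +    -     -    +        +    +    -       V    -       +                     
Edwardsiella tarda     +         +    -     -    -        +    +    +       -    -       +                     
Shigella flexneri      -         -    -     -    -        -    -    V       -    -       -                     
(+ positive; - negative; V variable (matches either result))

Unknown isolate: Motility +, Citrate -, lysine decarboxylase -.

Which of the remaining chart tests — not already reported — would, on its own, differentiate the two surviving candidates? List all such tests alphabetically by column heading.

lysine decarboxylase -: excludes Escherichia coli, Klebsiella pneumoniae, Salmonella enterica, Edwardsiella tarda — 9 left.
Motility +: excludes Shigella sonnei, Shigella flexneri — 7 left.
Citrate -: excludes 5 organisms — 2 left.
Two candidates remain: Morganella morganii and Proteus mirabilis.
  Gas: V vs + — variable for at least one, does not separate.
  ONPG: - vs - — same for both, does not separate.
  PDA: + vs + — same for both, does not separate.
  H2S: Morganella morganii -, Proteus mirabilis + — discriminates.
  ODC: + vs + — same for both, does not separate.
  Indole: Morganella morganii +, Proteus mirabilis - — discriminates.
  ADH: - vs - — same for both, does not separate.
  Urease: + vs + — same for both, does not separate.

H2S, Indole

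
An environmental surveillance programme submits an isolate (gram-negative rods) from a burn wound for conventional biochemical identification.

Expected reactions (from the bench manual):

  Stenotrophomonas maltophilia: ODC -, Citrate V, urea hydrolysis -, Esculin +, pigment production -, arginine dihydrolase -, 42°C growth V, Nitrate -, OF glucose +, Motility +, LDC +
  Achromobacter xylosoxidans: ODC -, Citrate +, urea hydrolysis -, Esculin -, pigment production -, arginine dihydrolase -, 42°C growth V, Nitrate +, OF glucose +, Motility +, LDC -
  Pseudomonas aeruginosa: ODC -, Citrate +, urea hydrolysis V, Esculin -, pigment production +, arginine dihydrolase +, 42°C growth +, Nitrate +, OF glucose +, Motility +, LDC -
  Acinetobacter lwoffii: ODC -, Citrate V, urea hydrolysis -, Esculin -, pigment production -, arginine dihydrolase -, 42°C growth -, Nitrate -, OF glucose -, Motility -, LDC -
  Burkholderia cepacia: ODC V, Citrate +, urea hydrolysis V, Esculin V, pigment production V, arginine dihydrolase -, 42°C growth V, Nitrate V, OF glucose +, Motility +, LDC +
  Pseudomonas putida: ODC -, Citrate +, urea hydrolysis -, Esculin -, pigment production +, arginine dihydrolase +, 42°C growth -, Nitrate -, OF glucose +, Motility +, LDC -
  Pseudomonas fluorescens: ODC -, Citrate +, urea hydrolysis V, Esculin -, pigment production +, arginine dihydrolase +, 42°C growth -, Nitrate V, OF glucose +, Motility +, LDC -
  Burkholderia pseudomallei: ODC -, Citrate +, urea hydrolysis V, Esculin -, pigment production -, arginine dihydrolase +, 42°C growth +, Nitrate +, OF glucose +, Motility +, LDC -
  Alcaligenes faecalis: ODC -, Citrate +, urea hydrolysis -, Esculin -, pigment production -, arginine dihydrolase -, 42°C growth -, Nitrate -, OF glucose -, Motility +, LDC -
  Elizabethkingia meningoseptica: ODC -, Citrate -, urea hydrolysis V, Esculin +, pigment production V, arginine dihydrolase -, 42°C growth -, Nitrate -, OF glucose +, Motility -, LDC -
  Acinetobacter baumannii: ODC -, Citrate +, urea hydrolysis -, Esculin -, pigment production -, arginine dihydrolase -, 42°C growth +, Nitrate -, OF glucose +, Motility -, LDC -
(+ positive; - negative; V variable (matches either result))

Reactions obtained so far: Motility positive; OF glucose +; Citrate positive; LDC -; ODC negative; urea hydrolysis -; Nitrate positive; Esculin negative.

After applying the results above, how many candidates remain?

4

Citrate +: excludes Elizabethkingia meningoseptica — 10 left.
urea hydrolysis -: all 10 remaining candidates are consistent.
ODC -: all 10 remaining candidates are consistent.
OF glucose +: excludes Acinetobacter lwoffii, Alcaligenes faecalis — 8 left.
Esculin -: excludes Stenotrophomonas maltophilia — 7 left.
Motility +: excludes Acinetobacter baumannii — 6 left.
LDC -: excludes Burkholderia cepacia — 5 left.
Nitrate +: excludes Pseudomonas putida — 4 left.
Still consistent: Achromobacter xylosoxidans, Burkholderia pseudomallei, Pseudomonas aeruginosa, Pseudomonas fluorescens.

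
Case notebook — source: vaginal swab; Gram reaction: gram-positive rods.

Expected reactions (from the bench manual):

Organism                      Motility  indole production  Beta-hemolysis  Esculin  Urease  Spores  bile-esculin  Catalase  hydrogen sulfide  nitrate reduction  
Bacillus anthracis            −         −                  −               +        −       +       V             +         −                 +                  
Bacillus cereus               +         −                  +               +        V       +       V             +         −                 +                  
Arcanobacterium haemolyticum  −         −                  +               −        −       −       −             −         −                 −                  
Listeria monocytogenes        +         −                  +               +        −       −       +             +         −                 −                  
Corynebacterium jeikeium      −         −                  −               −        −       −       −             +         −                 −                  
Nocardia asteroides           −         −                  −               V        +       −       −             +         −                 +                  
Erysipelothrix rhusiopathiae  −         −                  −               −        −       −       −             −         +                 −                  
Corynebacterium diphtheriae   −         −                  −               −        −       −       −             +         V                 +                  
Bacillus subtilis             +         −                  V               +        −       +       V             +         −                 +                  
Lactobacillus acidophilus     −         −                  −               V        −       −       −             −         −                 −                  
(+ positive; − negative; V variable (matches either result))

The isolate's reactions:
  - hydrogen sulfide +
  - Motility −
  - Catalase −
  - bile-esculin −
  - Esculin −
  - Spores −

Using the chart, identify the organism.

hydrogen sulfide +: excludes 8 organisms — 2 left.
Motility −: all 2 remaining candidates are consistent.
Esculin −: all 2 remaining candidates are consistent.
bile-esculin −: all 2 remaining candidates are consistent.
Catalase −: excludes Corynebacterium diphtheriae — 1 left.
Spores −: the one remaining candidate is consistent.

Erysipelothrix rhusiopathiae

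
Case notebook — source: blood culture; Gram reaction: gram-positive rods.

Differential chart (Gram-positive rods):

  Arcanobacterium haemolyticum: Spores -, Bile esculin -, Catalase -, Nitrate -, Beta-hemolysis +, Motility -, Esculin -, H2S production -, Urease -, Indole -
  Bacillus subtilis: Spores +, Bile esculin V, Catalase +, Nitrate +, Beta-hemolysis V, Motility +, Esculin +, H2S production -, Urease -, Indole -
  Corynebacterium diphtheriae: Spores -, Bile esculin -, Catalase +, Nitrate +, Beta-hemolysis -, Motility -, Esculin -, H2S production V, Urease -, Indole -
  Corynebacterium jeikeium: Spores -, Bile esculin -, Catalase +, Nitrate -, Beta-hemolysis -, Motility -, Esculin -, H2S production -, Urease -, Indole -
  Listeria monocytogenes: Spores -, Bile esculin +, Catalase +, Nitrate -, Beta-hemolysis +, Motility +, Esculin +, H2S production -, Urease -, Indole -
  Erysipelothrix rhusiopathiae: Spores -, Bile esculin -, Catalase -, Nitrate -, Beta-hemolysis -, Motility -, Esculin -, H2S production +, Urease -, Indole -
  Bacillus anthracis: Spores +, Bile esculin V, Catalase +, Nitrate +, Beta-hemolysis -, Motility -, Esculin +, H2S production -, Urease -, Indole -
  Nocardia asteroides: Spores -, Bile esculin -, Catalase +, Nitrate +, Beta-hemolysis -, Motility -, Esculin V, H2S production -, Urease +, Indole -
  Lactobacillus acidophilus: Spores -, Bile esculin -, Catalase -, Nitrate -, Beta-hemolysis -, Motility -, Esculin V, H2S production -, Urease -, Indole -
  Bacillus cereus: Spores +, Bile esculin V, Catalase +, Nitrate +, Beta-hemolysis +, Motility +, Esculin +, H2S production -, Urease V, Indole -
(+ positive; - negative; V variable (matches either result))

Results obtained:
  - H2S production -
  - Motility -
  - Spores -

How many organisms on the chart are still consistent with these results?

5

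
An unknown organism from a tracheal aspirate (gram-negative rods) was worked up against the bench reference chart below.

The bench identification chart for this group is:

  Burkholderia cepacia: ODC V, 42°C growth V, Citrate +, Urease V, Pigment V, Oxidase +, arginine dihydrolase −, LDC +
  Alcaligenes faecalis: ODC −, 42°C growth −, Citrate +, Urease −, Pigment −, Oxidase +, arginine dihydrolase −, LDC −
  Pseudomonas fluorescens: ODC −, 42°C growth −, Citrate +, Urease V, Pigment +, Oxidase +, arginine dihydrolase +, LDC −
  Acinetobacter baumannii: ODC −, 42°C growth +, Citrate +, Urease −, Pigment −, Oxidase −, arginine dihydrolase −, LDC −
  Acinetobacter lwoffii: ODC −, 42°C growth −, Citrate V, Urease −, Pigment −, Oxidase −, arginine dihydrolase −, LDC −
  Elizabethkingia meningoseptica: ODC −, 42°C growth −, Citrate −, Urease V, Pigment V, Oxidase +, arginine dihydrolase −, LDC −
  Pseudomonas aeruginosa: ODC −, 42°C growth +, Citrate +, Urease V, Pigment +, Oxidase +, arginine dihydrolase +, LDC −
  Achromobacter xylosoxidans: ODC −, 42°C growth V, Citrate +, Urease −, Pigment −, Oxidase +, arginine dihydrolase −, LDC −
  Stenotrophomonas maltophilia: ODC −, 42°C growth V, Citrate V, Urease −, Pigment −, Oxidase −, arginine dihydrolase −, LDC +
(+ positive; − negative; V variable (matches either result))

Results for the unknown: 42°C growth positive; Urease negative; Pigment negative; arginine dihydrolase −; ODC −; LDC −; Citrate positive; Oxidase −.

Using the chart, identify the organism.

Acinetobacter baumannii

Oxidase −: excludes 6 organisms — 3 left.
Urease −: all 3 remaining candidates are consistent.
arginine dihydrolase −: all 3 remaining candidates are consistent.
42°C growth +: excludes Acinetobacter lwoffii — 2 left.
Pigment −: all 2 remaining candidates are consistent.
Citrate +: all 2 remaining candidates are consistent.
ODC −: all 2 remaining candidates are consistent.
LDC −: excludes Stenotrophomonas maltophilia — 1 left.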